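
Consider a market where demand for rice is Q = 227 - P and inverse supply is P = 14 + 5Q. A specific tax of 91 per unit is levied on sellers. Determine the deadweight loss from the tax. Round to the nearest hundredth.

690.08

Rewriting demand in inverse form: P = 227 - Q.
Without the tax, 227 - Q = 14 + 5Q so Q* = 35.5 and P* = 191.5.
With the tax, sellers need 91 more per unit: 227 - Q = 14 + 5Q + 91, so Q_t = 20.3333. Buyers pay P_b = 206.6667; sellers receive P_s = P_b - 91 = 115.6667.
The welfare triangle lost has base Q* - Q_t = 15.1667 and height t = 91, so DWL = (1/2)(15.1667)(91) = 690.0833.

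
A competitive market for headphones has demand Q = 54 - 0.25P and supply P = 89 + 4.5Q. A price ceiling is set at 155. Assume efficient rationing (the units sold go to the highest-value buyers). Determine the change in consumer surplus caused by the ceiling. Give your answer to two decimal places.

Rewriting demand in inverse form: P = 216 - 4Q.
Without the control, 216 - 4Q = 89 + 4.5Q so Q* = 14.9412 and P* = 156.2353.
At P = 155, sellers supply (155 - 89)/4.5 = 14.6667 while buyers want more, so the quantity traded is 14.6667 at price 155.
CS goes from (1/2)(14.9412)(59.7647) = 446.4775 to 464.4444 (computed as (216 - 155)(14.6667) - (1/2)(4)(14.6667)^2), a change of 17.9669.

17.97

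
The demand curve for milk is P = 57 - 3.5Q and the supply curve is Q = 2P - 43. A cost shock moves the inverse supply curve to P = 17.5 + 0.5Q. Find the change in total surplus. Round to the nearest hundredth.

37.50

Rewriting supply in inverse form: P = 21.5 + 0.5Q.
Initial equilibrium: Q_0 = 8.875, P_0 = 25.9375; CS_0 = (1/2)(8.875)(31.0625) = 137.8398, PS_0 = (1/2)(8.875)(4.4375) = 19.6914.
New equilibrium: 57 - 3.5Q = 17.5 + 0.5Q gives Q_1 = 9.875, P_1 = 22.4375; CS_1 = 170.6523, PS_1 = 24.3789.
Change in total surplus = (170.6523 + 24.3789) - (137.8398 + 19.6914) = 37.5.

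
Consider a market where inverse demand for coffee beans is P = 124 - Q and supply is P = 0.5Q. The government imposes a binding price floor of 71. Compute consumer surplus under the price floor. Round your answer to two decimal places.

1404.50

Without the control, 124 - Q = 0.5Q so Q* = 82.6667 and P* = 41.3333.
At the floor price 71, quantity demanded is (124 - 71)/1 = 53; demand is the short side, so Q = 53 trades at P = 71.
CS is the triangle under demand above 71: (1/2)(53)(124 - 71) = 1404.5.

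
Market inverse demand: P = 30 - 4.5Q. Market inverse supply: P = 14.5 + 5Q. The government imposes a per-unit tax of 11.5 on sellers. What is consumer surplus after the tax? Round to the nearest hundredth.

0.40

Pre-tax equilibrium: 30 - 4.5Q = 14.5 + 5Q gives Q* = 1.6316, P* = 22.6579.
A tax on sellers shifts supply up by 11.5: 30 - 4.5Q = 14.5 + 5Q + 11.5, so Q_t = 0.4211. Buyers pay P_b = 28.1053; sellers receive P_s = P_b - 11.5 = 16.6053.
Consumer surplus is the triangle under demand above P_b: (1/2)(0.4211)(30 - 28.1053) = 0.3989.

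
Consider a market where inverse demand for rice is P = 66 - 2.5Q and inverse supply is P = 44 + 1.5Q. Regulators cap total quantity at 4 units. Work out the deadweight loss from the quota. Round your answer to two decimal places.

4.50

Without the quota, 66 - 2.5Q = 44 + 1.5Q gives Q* = 5.5.
At Q = 4 the demand price is 66 - 2.5(4) = 56 and the supply price is 44 + 1.5(4) = 50.
Deadweight loss is the triangle between the curves from 4 to 5.5: (1/2)(56 - 50)(5.5 - 4) = 4.5.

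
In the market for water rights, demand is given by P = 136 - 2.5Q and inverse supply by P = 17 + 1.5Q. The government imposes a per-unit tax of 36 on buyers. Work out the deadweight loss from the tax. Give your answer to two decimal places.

Pre-tax equilibrium: 136 - 2.5Q = 17 + 1.5Q gives Q* = 29.75, P* = 61.625.
A tax on buyers shifts demand down by 36: (136 - 36) - 2.5Q = 17 + 1.5Q, so Q_t = 20.75. Buyers pay P_b = 84.125; sellers receive P_s = P_b - 36 = 48.125.
Deadweight loss is the triangle between the curves from Q_t to Q*: (1/2)(29.75 - 20.75)(36) = 162.

162.00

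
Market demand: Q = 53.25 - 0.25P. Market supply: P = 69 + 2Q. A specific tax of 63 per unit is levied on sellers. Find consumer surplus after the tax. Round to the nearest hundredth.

Rewriting demand in inverse form: P = 213 - 4Q.
Without the tax, 213 - 4Q = 69 + 2Q so Q* = 24 and P* = 117.
A tax on sellers shifts supply up by 63: 213 - 4Q = 69 + 2Q + 63, so Q_t = 13.5. Buyers pay P_b = 159; sellers receive P_s = P_b - 63 = 96.
CS = (1/2)(Q_t)(213 - P_b) = (1/2)(13.5)(54) = 364.5.

364.50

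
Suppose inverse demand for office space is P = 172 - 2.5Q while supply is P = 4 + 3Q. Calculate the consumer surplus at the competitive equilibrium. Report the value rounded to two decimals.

1166.28

Setting demand equal to supply, 168 = 5.5Q, so Q* = 30.5455 and P* = 95.6364.
Consumer surplus is the triangle under demand above P*: (1/2)(30.5455)(172 - 95.6364) = (1/2)(30.5455)(76.3636) = 1166.281.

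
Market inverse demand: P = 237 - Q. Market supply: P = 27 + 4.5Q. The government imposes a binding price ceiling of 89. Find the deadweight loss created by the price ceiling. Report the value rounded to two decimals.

Without the control, 237 - Q = 27 + 4.5Q so Q* = 38.1818 and P* = 198.8182.
At the ceiling price 89, quantity supplied is (89 - 27)/4.5 = 13.7778; supply is the short side, so Q = 13.7778 trades at P = 89.
The lost-trades triangle has base Q* - 13.7778 = 24.404 and height equal to the gap between the curves at Q = 13.7778, which is 223.2222 - 89 = 134.2222. DWL = (1/2)(24.404)(134.2222) = 1637.7823.

1637.78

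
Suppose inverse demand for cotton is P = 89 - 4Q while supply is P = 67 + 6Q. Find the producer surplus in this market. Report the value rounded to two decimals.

14.52

Equilibrium: 89 - 4Q = 67 + 6Q, so Q* = 2.2 and P* = 80.2.
Producer surplus is the triangle above supply below P*: (1/2)(2.2)(80.2 - 67) = (1/2)(2.2)(13.2) = 14.52.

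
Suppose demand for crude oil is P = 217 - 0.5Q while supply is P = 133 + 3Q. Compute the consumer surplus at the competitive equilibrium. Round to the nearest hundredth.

144.00

Set 217 - 0.5Q = 133 + 3Q, which gives 84 = 3.5Q, so Q* = 24 and P* = 217 - 0.5(24) = 205.
Consumer surplus is the triangle under demand above P*: (1/2)(24)(217 - 205) = (1/2)(24)(12) = 144.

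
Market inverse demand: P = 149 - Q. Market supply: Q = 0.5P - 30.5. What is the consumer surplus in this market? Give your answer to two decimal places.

Rewriting supply in inverse form: P = 61 + 2Q.
Set 149 - Q = 61 + 2Q, which gives 88 = 3Q, so Q* = 29.3333 and P* = 149 - (29.3333) = 119.6667.
The demand choke price is 149, so CS = (1/2)(Q*)(149 - P*) = (1/2)(29.3333)(29.3333) = 430.2222.

430.22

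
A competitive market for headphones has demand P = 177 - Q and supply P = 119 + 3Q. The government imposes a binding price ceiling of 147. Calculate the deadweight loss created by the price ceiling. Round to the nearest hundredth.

53.39

Free-market equilibrium: 177 - Q = 119 + 3Q gives Q* = 14.5, P* = 162.5.
At P = 147, sellers supply (147 - 119)/3 = 9.3333 while buyers want more, so the quantity traded is 9.3333 at price 147.
The lost-trades triangle has base Q* - 9.3333 = 5.1667 and height equal to the gap between the curves at Q = 9.3333, which is 167.6667 - 147 = 20.6667. DWL = (1/2)(5.1667)(20.6667) = 53.3889.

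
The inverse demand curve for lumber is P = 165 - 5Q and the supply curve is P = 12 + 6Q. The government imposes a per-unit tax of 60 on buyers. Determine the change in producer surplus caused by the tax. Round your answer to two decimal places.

Pre-tax equilibrium: 165 - 5Q = 12 + 6Q gives Q* = 13.9091, P* = 95.4545.
A tax on buyers shifts demand down by 60: (165 - 60) - 5Q = 12 + 6Q, so Q_t = 8.4545. Buyers pay P_b = 122.7273; sellers receive P_s = P_b - 60 = 62.7273.
PS falls from (1/2)(13.9091)(83.4545) = 580.3884 to (1/2)(8.4545)(50.7273) = 214.438, a change of -365.9504.

-365.95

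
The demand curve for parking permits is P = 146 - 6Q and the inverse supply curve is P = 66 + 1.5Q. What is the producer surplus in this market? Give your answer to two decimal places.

Setting demand equal to supply, 80 = 7.5Q, so Q* = 10.6667 and P* = 82.
PS is the area between P* and the supply curve from 0 to Q*: (1/2)(10.6667)(16) = 85.3333.

85.33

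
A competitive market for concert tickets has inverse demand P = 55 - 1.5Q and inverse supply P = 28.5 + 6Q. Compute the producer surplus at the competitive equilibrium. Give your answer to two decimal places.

Set 55 - 1.5Q = 28.5 + 6Q, which gives 26.5 = 7.5Q, so Q* = 3.5333 and P* = 55 - 1.5(3.5333) = 49.7.
PS is the area between P* and the supply curve from 0 to Q*: (1/2)(3.5333)(21.2) = 37.4533.

37.45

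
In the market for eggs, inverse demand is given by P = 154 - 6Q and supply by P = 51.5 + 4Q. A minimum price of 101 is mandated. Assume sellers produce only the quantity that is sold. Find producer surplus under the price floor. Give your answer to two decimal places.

Without the control, 154 - 6Q = 51.5 + 4Q so Q* = 10.25 and P* = 92.5.
At P = 101, buyers demand (154 - 101)/6 = 8.8333 while sellers would supply more, so the quantity traded is 8.8333 at price 101.
The supply price at Q = 8.8333 is 86.8333. PS is the trapezoid between 101 and supply over [0, 8.8333]: (1/2)[(101 - 51.5) + (101 - 86.8333)](8.8333) = 281.1944.

281.19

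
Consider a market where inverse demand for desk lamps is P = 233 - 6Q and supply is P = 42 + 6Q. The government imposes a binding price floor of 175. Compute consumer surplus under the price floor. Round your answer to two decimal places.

Free-market equilibrium: 233 - 6Q = 42 + 6Q gives Q* = 15.9167, P* = 137.5.
At the floor price 175, quantity demanded is (233 - 175)/6 = 9.6667; demand is the short side, so Q = 9.6667 trades at P = 175.
CS is the triangle under demand above 175: (1/2)(9.6667)(233 - 175) = 280.3333.

280.33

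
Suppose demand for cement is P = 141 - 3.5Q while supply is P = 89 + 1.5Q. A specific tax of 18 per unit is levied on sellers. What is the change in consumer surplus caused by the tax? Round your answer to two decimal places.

-108.36

Pre-tax equilibrium: 141 - 3.5Q = 89 + 1.5Q gives Q* = 10.4, P* = 104.6.
A tax on sellers shifts supply up by 18: 141 - 3.5Q = 89 + 1.5Q + 18, so Q_t = 6.8. Buyers pay P_b = 117.2; sellers receive P_s = P_b - 18 = 99.2.
Consumers lose the trapezoid between P* and P_b out to Q_t plus the triangle from Q_t to Q*: change in CS = 80.92 - 189.28 = -108.36.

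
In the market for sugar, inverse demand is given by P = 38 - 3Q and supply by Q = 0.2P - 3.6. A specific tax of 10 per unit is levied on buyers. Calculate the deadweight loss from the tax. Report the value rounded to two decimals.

6.25

Rewriting supply in inverse form: P = 18 + 5Q.
Pre-tax equilibrium: 38 - 3Q = 18 + 5Q gives Q* = 2.5, P* = 30.5.
With the tax, buyers' net willingness to pay falls by 10: (38 - 10) - 3Q = 18 + 5Q, so Q_t = 1.25. Buyers pay P_b = 34.25; sellers receive P_s = P_b - 10 = 24.25.
The welfare triangle lost has base Q* - Q_t = 1.25 and height t = 10, so DWL = (1/2)(1.25)(10) = 6.25.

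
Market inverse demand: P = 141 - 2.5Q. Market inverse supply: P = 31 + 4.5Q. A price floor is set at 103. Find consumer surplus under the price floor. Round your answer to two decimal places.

288.80

Free-market equilibrium: 141 - 2.5Q = 31 + 4.5Q gives Q* = 15.7143, P* = 101.7143.
At the floor price 103, quantity demanded is (141 - 103)/2.5 = 15.2; demand is the short side, so Q = 15.2 trades at P = 103.
CS is the triangle under demand above 103: (1/2)(15.2)(141 - 103) = 288.8.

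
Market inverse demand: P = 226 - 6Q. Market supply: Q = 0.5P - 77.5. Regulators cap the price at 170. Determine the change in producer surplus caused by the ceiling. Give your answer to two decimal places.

Rewriting supply in inverse form: P = 155 + 2Q.
Without the control, 226 - 6Q = 155 + 2Q so Q* = 8.875 and P* = 172.75.
At the ceiling price 170, quantity supplied is (170 - 155)/2 = 7.5; supply is the short side, so Q = 7.5 trades at P = 170.
PS goes from (1/2)(8.875)(17.75) = 78.7656 to 56.25 (computed as (170 - 155)(7.5) - (1/2)(2)(7.5)^2), a change of -22.5156.

-22.52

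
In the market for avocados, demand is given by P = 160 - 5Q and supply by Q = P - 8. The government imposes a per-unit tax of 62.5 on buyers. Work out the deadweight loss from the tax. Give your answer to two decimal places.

Rewriting supply in inverse form: P = 8 + Q.
Pre-tax equilibrium: 160 - 5Q = 8 + Q gives Q* = 25.3333, P* = 33.3333.
A tax on buyers shifts demand down by 62.5: (160 - 62.5) - 5Q = 8 + Q, so Q_t = 14.9167. Buyers pay P_b = 85.4167; sellers receive P_s = P_b - 62.5 = 22.9167.
Deadweight loss is the triangle between the curves from Q_t to Q*: (1/2)(25.3333 - 14.9167)(62.5) = 325.5208.

325.52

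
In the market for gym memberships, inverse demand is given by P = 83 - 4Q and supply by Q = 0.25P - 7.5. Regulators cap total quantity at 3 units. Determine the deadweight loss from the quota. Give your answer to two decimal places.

52.56

Rewriting supply in inverse form: P = 30 + 4Q.
Without the quota, 83 - 4Q = 30 + 4Q gives Q* = 6.625.
At Q = 3 the demand price is 83 - 4(3) = 71 and the supply price is 30 + 4(3) = 42.
Deadweight loss is the triangle between the curves from 3 to 6.625: (1/2)(71 - 42)(6.625 - 3) = 52.5625.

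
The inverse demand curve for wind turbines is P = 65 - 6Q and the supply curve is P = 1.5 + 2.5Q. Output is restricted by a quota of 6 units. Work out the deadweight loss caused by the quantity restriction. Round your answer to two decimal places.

Without the quota, 65 - 6Q = 1.5 + 2.5Q gives Q* = 7.4706.
At Q = 6 the demand price is 65 - 6(6) = 29 and the supply price is 1.5 + 2.5(6) = 16.5.
Deadweight loss is the triangle between the curves from 6 to 7.4706: (1/2)(29 - 16.5)(7.4706 - 6) = 9.1912.

9.19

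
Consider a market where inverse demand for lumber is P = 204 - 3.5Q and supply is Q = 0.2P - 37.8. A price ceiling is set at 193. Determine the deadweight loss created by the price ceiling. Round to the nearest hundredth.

Rewriting supply in inverse form: P = 189 + 5Q.
Free-market equilibrium: 204 - 3.5Q = 189 + 5Q gives Q* = 1.7647, P* = 197.8235.
At the ceiling price 193, quantity supplied is (193 - 189)/5 = 0.8; supply is the short side, so Q = 0.8 trades at P = 193.
The lost-trades triangle has base Q* - 0.8 = 0.9647 and height equal to the gap between the curves at Q = 0.8, which is 201.2 - 193 = 8.2. DWL = (1/2)(0.9647)(8.2) = 3.9553.

3.96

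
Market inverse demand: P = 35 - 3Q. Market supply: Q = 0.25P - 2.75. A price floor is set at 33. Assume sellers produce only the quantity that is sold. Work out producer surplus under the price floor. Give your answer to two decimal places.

Rewriting supply in inverse form: P = 11 + 4Q.
Without the control, 35 - 3Q = 11 + 4Q so Q* = 3.4286 and P* = 24.7143.
At P = 33, buyers demand (35 - 33)/3 = 0.6667 while sellers would supply more, so the quantity traded is 0.6667 at price 33.
The supply price at Q = 0.6667 is 13.6667. PS is the trapezoid between 33 and supply over [0, 0.6667]: (1/2)[(33 - 11) + (33 - 13.6667)](0.6667) = 13.7778.

13.78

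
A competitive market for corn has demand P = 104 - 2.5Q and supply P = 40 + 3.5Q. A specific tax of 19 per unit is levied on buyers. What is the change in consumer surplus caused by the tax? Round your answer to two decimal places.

-71.91

Pre-tax equilibrium: 104 - 2.5Q = 40 + 3.5Q gives Q* = 10.6667, P* = 77.3333.
With the tax, buyers' net willingness to pay falls by 19: (104 - 19) - 2.5Q = 40 + 3.5Q, so Q_t = 7.5. Buyers pay P_b = 85.25; sellers receive P_s = P_b - 19 = 66.25.
CS falls from (1/2)(10.6667)(26.6667) = 142.2222 to (1/2)(7.5)(18.75) = 70.3125, a change of -71.9097.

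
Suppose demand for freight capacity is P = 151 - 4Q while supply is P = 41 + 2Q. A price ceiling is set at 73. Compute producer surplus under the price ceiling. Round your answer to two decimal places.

Without the control, 151 - 4Q = 41 + 2Q so Q* = 18.3333 and P* = 77.6667.
At the ceiling price 73, quantity supplied is (73 - 41)/2 = 16; supply is the short side, so Q = 16 trades at P = 73.
PS is the triangle above supply below 73: (1/2)(16)(73 - 41) = 256.

256.00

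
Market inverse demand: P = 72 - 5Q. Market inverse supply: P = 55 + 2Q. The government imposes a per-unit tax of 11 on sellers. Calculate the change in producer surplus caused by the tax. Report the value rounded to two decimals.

Without the tax, 72 - 5Q = 55 + 2Q so Q* = 2.4286 and P* = 59.8571.
A tax on sellers shifts supply up by 11: 72 - 5Q = 55 + 2Q + 11, so Q_t = 0.8571. Buyers pay P_b = 67.7143; sellers receive P_s = P_b - 11 = 56.7143.
Producers lose the trapezoid between P_s and P* out to Q_t plus the triangle from Q_t to Q*: change in PS = 0.7347 - 5.898 = -5.1633.

-5.16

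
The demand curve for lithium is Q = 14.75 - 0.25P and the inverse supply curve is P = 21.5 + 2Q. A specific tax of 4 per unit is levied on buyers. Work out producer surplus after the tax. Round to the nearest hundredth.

Rewriting demand in inverse form: P = 59 - 4Q.
Pre-tax equilibrium: 59 - 4Q = 21.5 + 2Q gives Q* = 6.25, P* = 34.
A tax on buyers shifts demand down by 4: (59 - 4) - 4Q = 21.5 + 2Q, so Q_t = 5.5833. Buyers pay P_b = 36.6667; sellers receive P_s = P_b - 4 = 32.6667.
Producer surplus is the triangle above supply below P_s: (1/2)(5.5833)(32.6667 - 21.5) = 31.1736.

31.17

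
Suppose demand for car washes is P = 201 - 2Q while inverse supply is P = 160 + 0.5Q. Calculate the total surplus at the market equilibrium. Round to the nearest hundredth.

Set 201 - 2Q = 160 + 0.5Q, which gives 41 = 2.5Q, so Q* = 16.4 and P* = 201 - 2(16.4) = 168.2.
Total surplus is the full triangle between the curves from 0 to Q*: (1/2)(16.4)(201 - 160) = 336.2.

336.20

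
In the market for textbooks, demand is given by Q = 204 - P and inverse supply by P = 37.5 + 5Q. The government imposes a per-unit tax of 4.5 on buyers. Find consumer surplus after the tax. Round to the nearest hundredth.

364.50

Rewriting demand in inverse form: P = 204 - Q.
Without the tax, 204 - Q = 37.5 + 5Q so Q* = 27.75 and P* = 176.25.
A tax on buyers shifts demand down by 4.5: (204 - 4.5) - Q = 37.5 + 5Q, so Q_t = 27. Buyers pay P_b = 177; sellers receive P_s = P_b - 4.5 = 172.5.
Consumer surplus is the triangle under demand above P_b: (1/2)(27)(204 - 177) = 364.5.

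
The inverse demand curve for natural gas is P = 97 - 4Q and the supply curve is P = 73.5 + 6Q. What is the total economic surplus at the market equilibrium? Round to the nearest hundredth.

Setting demand equal to supply, 23.5 = 10Q, so Q* = 2.35 and P* = 87.6.
CS = (1/2)(2.35)(9.4) = 11.045 and PS = (1/2)(2.35)(14.1) = 16.5675, so total surplus = 27.6125.

27.61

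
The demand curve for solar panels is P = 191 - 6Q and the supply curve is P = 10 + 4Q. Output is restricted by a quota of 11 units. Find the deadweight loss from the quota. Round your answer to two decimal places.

252.05

Unrestricted equilibrium: Q* = (191 - 10)/(6 + 4) = 18.1.
At Q = 11 the demand price is 191 - 6(11) = 125 and the supply price is 10 + 4(11) = 54.
Deadweight loss is the triangle between the curves from 11 to 18.1: (1/2)(125 - 54)(18.1 - 11) = 252.05.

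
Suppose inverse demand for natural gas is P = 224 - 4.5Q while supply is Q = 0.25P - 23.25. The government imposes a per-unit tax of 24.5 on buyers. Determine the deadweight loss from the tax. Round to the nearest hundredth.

Rewriting supply in inverse form: P = 93 + 4Q.
Without the tax, 224 - 4.5Q = 93 + 4Q so Q* = 15.4118 and P* = 154.6471.
A tax on buyers shifts demand down by 24.5: (224 - 24.5) - 4.5Q = 93 + 4Q, so Q_t = 12.5294. Buyers pay P_b = 167.6176; sellers receive P_s = P_b - 24.5 = 143.1176.
The welfare triangle lost has base Q* - Q_t = 2.8824 and height t = 24.5, so DWL = (1/2)(2.8824)(24.5) = 35.3088.

35.31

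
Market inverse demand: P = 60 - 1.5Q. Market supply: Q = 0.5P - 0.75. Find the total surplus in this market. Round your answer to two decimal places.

488.89

Rewriting supply in inverse form: P = 1.5 + 2Q.
Setting demand equal to supply, 58.5 = 3.5Q, so Q* = 16.7143 and P* = 34.9286.
CS = (1/2)(16.7143)(25.0714) = 209.5255 and PS = (1/2)(16.7143)(33.4286) = 279.3673, so total surplus = 488.8929.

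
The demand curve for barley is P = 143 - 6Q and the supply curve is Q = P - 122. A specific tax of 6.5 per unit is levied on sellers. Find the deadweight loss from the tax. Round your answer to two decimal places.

3.02

Rewriting supply in inverse form: P = 122 + Q.
Pre-tax equilibrium: 143 - 6Q = 122 + Q gives Q* = 3, P* = 125.
With the tax, sellers need 6.5 more per unit: 143 - 6Q = 122 + Q + 6.5, so Q_t = 2.0714. Buyers pay P_b = 130.5714; sellers receive P_s = P_b - 6.5 = 124.0714.
The welfare triangle lost has base Q* - Q_t = 0.9286 and height t = 6.5, so DWL = (1/2)(0.9286)(6.5) = 3.0179.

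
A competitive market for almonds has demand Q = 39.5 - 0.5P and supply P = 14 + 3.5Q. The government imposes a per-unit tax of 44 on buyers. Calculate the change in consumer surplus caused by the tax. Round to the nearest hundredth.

Rewriting demand in inverse form: P = 79 - 2Q.
Pre-tax equilibrium: 79 - 2Q = 14 + 3.5Q gives Q* = 11.8182, P* = 55.3636.
With the tax, buyers' net willingness to pay falls by 44: (79 - 44) - 2Q = 14 + 3.5Q, so Q_t = 3.8182. Buyers pay P_b = 71.3636; sellers receive P_s = P_b - 44 = 27.3636.
Consumers lose the trapezoid between P* and P_b out to Q_t plus the triangle from Q_t to Q*: change in CS = 14.5785 - 139.6694 = -125.0909.

-125.09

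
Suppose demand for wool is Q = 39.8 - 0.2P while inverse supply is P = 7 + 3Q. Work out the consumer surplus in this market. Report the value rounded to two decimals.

1440.00

Rewriting demand in inverse form: P = 199 - 5Q.
Setting demand equal to supply, 192 = 8Q, so Q* = 24 and P* = 79.
CS is the area between the demand curve and P* from 0 to Q*: (1/2)(24)(120) = 1440.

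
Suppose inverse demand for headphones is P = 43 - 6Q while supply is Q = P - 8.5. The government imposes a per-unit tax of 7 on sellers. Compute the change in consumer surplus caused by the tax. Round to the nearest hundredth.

Rewriting supply in inverse form: P = 8.5 + Q.
Without the tax, 43 - 6Q = 8.5 + Q so Q* = 4.9286 and P* = 13.4286.
With the tax, sellers need 7 more per unit: 43 - 6Q = 8.5 + Q + 7, so Q_t = 3.9286. Buyers pay P_b = 19.4286; sellers receive P_s = P_b - 7 = 12.4286.
CS falls from (1/2)(4.9286)(29.5714) = 72.8724 to (1/2)(3.9286)(23.5714) = 46.301, a change of -26.5714.

-26.57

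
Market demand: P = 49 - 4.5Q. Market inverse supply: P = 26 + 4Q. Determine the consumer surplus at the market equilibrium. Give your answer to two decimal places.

Equilibrium: 49 - 4.5Q = 26 + 4Q, so Q* = 2.7059 and P* = 36.8235.
Consumer surplus is the triangle under demand above P*: (1/2)(2.7059)(49 - 36.8235) = (1/2)(2.7059)(12.1765) = 16.474.

16.47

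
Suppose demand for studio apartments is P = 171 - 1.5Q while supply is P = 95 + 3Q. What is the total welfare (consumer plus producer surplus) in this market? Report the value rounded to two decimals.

641.78

Set 171 - 1.5Q = 95 + 3Q, which gives 76 = 4.5Q, so Q* = 16.8889 and P* = 171 - 1.5(16.8889) = 145.6667.
Total surplus is the full triangle between the curves from 0 to Q*: (1/2)(16.8889)(171 - 95) = 641.7778.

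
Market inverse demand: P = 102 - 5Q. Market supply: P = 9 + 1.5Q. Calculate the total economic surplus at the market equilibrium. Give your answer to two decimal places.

665.31

Setting demand equal to supply, 93 = 6.5Q, so Q* = 14.3077 and P* = 30.4615.
CS = (1/2)(14.3077)(71.5385) = 511.7751 and PS = (1/2)(14.3077)(21.4615) = 153.5325, so total surplus = 665.3077.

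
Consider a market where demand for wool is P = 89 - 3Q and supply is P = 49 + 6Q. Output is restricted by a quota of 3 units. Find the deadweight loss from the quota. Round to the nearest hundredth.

9.39

Without the quota, 89 - 3Q = 49 + 6Q gives Q* = 4.4444.
At Q = 3 the demand price is 89 - 3(3) = 80 and the supply price is 49 + 6(3) = 67.
Deadweight loss is the triangle between the curves from 3 to 4.4444: (1/2)(80 - 67)(4.4444 - 3) = 9.3889.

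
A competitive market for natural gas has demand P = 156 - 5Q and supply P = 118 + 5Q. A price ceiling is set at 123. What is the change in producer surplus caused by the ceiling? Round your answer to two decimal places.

-33.60

Free-market equilibrium: 156 - 5Q = 118 + 5Q gives Q* = 3.8, P* = 137.
At P = 123, sellers supply (123 - 118)/5 = 1 while buyers want more, so the quantity traded is 1 at price 123.
PS goes from (1/2)(3.8)(19) = 36.1 to 2.5 (computed as (123 - 118)(1) - (1/2)(5)(1)^2), a change of -33.6.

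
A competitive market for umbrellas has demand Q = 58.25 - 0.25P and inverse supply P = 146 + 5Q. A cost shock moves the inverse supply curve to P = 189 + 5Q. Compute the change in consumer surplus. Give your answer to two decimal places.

Rewriting demand in inverse form: P = 233 - 4Q.
Initial equilibrium: Q_0 = 9.6667, P_0 = 194.3333; CS_0 = (1/2)(9.6667)(38.6667) = 186.8889, PS_0 = (1/2)(9.6667)(48.3333) = 233.6111.
New equilibrium: 233 - 4Q = 189 + 5Q gives Q_1 = 4.8889, P_1 = 213.4444; CS_1 = 47.8025, PS_1 = 59.7531.
Change in consumer surplus = 47.8025 - 186.8889 = -139.0864.

-139.09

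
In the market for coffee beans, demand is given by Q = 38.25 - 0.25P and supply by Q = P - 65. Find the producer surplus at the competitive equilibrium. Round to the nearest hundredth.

Rewriting demand in inverse form: P = 153 - 4Q.
Rewriting supply in inverse form: P = 65 + Q.
Equilibrium: 153 - 4Q = 65 + Q, so Q* = 17.6 and P* = 82.6.
The supply curve's price intercept is 65, so PS = (1/2)(Q*)(P* - 65) = (1/2)(17.6)(17.6) = 154.88.

154.88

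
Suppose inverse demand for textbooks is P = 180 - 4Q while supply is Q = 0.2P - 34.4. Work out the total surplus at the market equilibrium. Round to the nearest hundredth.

3.56

Rewriting supply in inverse form: P = 172 + 5Q.
Set 180 - 4Q = 172 + 5Q, which gives 8 = 9Q, so Q* = 0.8889 and P* = 180 - 4(0.8889) = 176.4444.
Total surplus is the full triangle between the curves from 0 to Q*: (1/2)(0.8889)(180 - 172) = 3.5556.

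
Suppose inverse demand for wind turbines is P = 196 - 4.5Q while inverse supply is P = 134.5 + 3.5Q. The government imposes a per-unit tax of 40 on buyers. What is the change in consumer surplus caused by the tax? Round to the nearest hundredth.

Pre-tax equilibrium: 196 - 4.5Q = 134.5 + 3.5Q gives Q* = 7.6875, P* = 161.4062.
With the tax, buyers' net willingness to pay falls by 40: (196 - 40) - 4.5Q = 134.5 + 3.5Q, so Q_t = 2.6875. Buyers pay P_b = 183.9062; sellers receive P_s = P_b - 40 = 143.9062.
CS falls from (1/2)(7.6875)(34.5938) = 132.9697 to (1/2)(2.6875)(12.0938) = 16.251, a change of -116.7188.

-116.72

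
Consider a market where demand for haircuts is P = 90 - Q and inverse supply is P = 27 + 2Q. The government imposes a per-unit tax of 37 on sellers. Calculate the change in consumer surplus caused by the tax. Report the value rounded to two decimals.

-182.94

Pre-tax equilibrium: 90 - Q = 27 + 2Q gives Q* = 21, P* = 69.
With the tax, sellers need 37 more per unit: 90 - Q = 27 + 2Q + 37, so Q_t = 8.6667. Buyers pay P_b = 81.3333; sellers receive P_s = P_b - 37 = 44.3333.
Consumers lose the trapezoid between P* and P_b out to Q_t plus the triangle from Q_t to Q*: change in CS = 37.5556 - 220.5 = -182.9444.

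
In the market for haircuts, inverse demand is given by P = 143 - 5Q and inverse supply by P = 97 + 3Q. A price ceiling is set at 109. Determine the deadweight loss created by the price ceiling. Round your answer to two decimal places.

Free-market equilibrium: 143 - 5Q = 97 + 3Q gives Q* = 5.75, P* = 114.25.
At P = 109, sellers supply (109 - 97)/3 = 4 while buyers want more, so the quantity traded is 4 at price 109.
The lost-trades triangle has base Q* - 4 = 1.75 and height equal to the gap between the curves at Q = 4, which is 123 - 109 = 14. DWL = (1/2)(1.75)(14) = 12.25.

12.25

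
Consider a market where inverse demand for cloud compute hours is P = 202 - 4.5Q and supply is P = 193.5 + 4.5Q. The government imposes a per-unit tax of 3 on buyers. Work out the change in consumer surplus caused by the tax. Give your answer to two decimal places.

Without the tax, 202 - 4.5Q = 193.5 + 4.5Q so Q* = 0.9444 and P* = 197.75.
With the tax, buyers' net willingness to pay falls by 3: (202 - 3) - 4.5Q = 193.5 + 4.5Q, so Q_t = 0.6111. Buyers pay P_b = 199.25; sellers receive P_s = P_b - 3 = 196.25.
Consumers lose the trapezoid between P* and P_b out to Q_t plus the triangle from Q_t to Q*: change in CS = 0.8403 - 2.0069 = -1.1667.

-1.17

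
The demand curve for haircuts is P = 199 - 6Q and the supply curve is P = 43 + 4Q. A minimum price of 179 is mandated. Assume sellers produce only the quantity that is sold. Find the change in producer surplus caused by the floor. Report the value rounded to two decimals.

Free-market equilibrium: 199 - 6Q = 43 + 4Q gives Q* = 15.6, P* = 105.4.
At P = 179, buyers demand (199 - 179)/6 = 3.3333 while sellers would supply more, so the quantity traded is 3.3333 at price 179.
PS goes from (1/2)(15.6)(62.4) = 486.72 to 431.1111 (computed as (179 - 43)(3.3333) - (1/2)(4)(3.3333)^2), a change of -55.6089.

-55.61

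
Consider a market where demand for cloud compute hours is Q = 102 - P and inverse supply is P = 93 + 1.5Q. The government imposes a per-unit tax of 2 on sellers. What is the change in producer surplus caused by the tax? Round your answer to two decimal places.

-3.84

Rewriting demand in inverse form: P = 102 - Q.
Without the tax, 102 - Q = 93 + 1.5Q so Q* = 3.6 and P* = 98.4.
With the tax, sellers need 2 more per unit: 102 - Q = 93 + 1.5Q + 2, so Q_t = 2.8. Buyers pay P_b = 99.2; sellers receive P_s = P_b - 2 = 97.2.
PS falls from (1/2)(3.6)(5.4) = 9.72 to (1/2)(2.8)(4.2) = 5.88, a change of -3.84.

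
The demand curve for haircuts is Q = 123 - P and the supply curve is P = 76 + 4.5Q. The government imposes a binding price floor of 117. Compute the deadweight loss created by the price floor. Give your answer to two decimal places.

17.82

Rewriting demand in inverse form: P = 123 - Q.
Free-market equilibrium: 123 - Q = 76 + 4.5Q gives Q* = 8.5455, P* = 114.4545.
At the floor price 117, quantity demanded is (123 - 117)/1 = 6; demand is the short side, so Q = 6 trades at P = 117.
At Q = 6 the demand price is 117 and the supply price is 103. Deadweight loss is the triangle between the curves from 6 to 8.5455: (1/2)(117 - 103)(8.5455 - 6) = 17.8182.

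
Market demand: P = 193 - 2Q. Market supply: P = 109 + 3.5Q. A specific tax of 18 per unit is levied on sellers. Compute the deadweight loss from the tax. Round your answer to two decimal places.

Pre-tax equilibrium: 193 - 2Q = 109 + 3.5Q gives Q* = 15.2727, P* = 162.4545.
With the tax, sellers need 18 more per unit: 193 - 2Q = 109 + 3.5Q + 18, so Q_t = 12. Buyers pay P_b = 169; sellers receive P_s = P_b - 18 = 151.
Deadweight loss is the triangle between the curves from Q_t to Q*: (1/2)(15.2727 - 12)(18) = 29.4545.

29.45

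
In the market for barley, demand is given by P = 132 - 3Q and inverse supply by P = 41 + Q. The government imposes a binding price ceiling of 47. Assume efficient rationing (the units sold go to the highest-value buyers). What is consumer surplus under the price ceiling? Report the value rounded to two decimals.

Free-market equilibrium: 132 - 3Q = 41 + Q gives Q* = 22.75, P* = 63.75.
At P = 47, sellers supply (47 - 41)/1 = 6 while buyers want more, so the quantity traded is 6 at price 47.
The demand price at Q = 6 is 114. CS is the trapezoid between demand and 47 over [0, 6]: (1/2)[(132 - 47) + (114 - 47)](6) = 456.

456.00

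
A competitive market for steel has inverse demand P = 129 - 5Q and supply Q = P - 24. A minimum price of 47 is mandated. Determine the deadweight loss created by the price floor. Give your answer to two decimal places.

Rewriting supply in inverse form: P = 24 + Q.
Free-market equilibrium: 129 - 5Q = 24 + Q gives Q* = 17.5, P* = 41.5.
At the floor price 47, quantity demanded is (129 - 47)/5 = 16.4; demand is the short side, so Q = 16.4 trades at P = 47.
At Q = 16.4 the demand price is 47 and the supply price is 40.4. Deadweight loss is the triangle between the curves from 16.4 to 17.5: (1/2)(47 - 40.4)(17.5 - 16.4) = 3.63.

3.63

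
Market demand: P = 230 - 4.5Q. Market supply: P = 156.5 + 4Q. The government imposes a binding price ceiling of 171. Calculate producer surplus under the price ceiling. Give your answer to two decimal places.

26.28

Without the control, 230 - 4.5Q = 156.5 + 4Q so Q* = 8.6471 and P* = 191.0882.
At the ceiling price 171, quantity supplied is (171 - 156.5)/4 = 3.625; supply is the short side, so Q = 3.625 trades at P = 171.
PS is the triangle above supply below 171: (1/2)(3.625)(171 - 156.5) = 26.2812.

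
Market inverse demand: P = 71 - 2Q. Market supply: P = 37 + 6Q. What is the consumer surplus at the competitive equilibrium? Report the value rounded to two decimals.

18.06

Set 71 - 2Q = 37 + 6Q, which gives 34 = 8Q, so Q* = 4.25 and P* = 71 - 2(4.25) = 62.5.
CS is the area between the demand curve and P* from 0 to Q*: (1/2)(4.25)(8.5) = 18.0625.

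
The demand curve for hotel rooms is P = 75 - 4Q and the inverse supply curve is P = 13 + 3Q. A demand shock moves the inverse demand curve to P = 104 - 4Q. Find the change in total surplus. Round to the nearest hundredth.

Initial equilibrium: Q_0 = 8.8571, P_0 = 39.5714; CS_0 = (1/2)(8.8571)(35.4286) = 156.898, PS_0 = (1/2)(8.8571)(26.5714) = 117.6735.
New equilibrium: 104 - 4Q = 13 + 3Q gives Q_1 = 13, P_1 = 52; CS_1 = 338, PS_1 = 253.5.
Change in total surplus = (338 + 253.5) - (156.898 + 117.6735) = 316.9286.

316.93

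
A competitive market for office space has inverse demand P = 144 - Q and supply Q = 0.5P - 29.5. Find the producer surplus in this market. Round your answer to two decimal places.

802.78

Rewriting supply in inverse form: P = 59 + 2Q.
Set 144 - Q = 59 + 2Q, which gives 85 = 3Q, so Q* = 28.3333 and P* = 144 - (28.3333) = 115.6667.
The supply curve's price intercept is 59, so PS = (1/2)(Q*)(P* - 59) = (1/2)(28.3333)(56.6667) = 802.7778.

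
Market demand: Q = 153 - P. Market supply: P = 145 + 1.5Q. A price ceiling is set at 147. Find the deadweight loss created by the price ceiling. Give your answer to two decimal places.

4.36

Rewriting demand in inverse form: P = 153 - Q.
Without the control, 153 - Q = 145 + 1.5Q so Q* = 3.2 and P* = 149.8.
At the ceiling price 147, quantity supplied is (147 - 145)/1.5 = 1.3333; supply is the short side, so Q = 1.3333 trades at P = 147.
At Q = 1.3333 the demand price is 151.6667 and the supply price is 147. Deadweight loss is the triangle between the curves from 1.3333 to 3.2: (1/2)(151.6667 - 147)(3.2 - 1.3333) = 4.3556.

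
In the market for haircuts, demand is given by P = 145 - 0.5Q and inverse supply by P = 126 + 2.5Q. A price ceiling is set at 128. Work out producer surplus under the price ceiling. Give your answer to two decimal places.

0.80

Without the control, 145 - 0.5Q = 126 + 2.5Q so Q* = 6.3333 and P* = 141.8333.
At P = 128, sellers supply (128 - 126)/2.5 = 0.8 while buyers want more, so the quantity traded is 0.8 at price 128.
PS is the triangle above supply below 128: (1/2)(0.8)(128 - 126) = 0.8.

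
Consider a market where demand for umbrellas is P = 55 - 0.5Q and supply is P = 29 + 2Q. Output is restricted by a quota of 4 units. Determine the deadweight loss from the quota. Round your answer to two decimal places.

Unrestricted equilibrium: Q* = (55 - 29)/(0.5 + 2) = 10.4.
At Q = 4 the demand price is 55 - 0.5(4) = 53 and the supply price is 29 + 2(4) = 37.
DWL = (1/2)(gap between curves at 4) x (Q* - 4) = (1/2)(16)(6.4) = 51.2.

51.20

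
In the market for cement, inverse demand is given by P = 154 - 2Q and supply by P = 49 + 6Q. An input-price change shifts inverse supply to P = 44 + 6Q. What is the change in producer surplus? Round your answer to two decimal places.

Initial equilibrium: Q_0 = 13.125, P_0 = 127.75; CS_0 = (1/2)(13.125)(26.25) = 172.2656, PS_0 = (1/2)(13.125)(78.75) = 516.7969.
New equilibrium: 154 - 2Q = 44 + 6Q gives Q_1 = 13.75, P_1 = 126.5; CS_1 = 189.0625, PS_1 = 567.1875.
Change in producer surplus = 567.1875 - 516.7969 = 50.3906.

50.39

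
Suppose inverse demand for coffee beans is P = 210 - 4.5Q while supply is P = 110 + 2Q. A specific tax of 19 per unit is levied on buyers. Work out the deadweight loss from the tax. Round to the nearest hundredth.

27.77

Pre-tax equilibrium: 210 - 4.5Q = 110 + 2Q gives Q* = 15.3846, P* = 140.7692.
A tax on buyers shifts demand down by 19: (210 - 19) - 4.5Q = 110 + 2Q, so Q_t = 12.4615. Buyers pay P_b = 153.9231; sellers receive P_s = P_b - 19 = 134.9231.
The welfare triangle lost has base Q* - Q_t = 2.9231 and height t = 19, so DWL = (1/2)(2.9231)(19) = 27.7692.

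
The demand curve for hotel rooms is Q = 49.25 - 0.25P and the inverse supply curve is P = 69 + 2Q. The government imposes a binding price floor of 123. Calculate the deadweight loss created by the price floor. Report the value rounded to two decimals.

24.08

Rewriting demand in inverse form: P = 197 - 4Q.
Free-market equilibrium: 197 - 4Q = 69 + 2Q gives Q* = 21.3333, P* = 111.6667.
At the floor price 123, quantity demanded is (197 - 123)/4 = 18.5; demand is the short side, so Q = 18.5 trades at P = 123.
The lost-trades triangle has base Q* - 18.5 = 2.8333 and height equal to the gap between the curves at Q = 18.5, which is 123 - 106 = 17. DWL = (1/2)(2.8333)(17) = 24.0833.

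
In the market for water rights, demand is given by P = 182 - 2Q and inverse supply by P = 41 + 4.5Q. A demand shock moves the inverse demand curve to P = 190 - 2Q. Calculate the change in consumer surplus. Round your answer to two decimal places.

Initial equilibrium: Q_0 = 21.6923, P_0 = 138.6154; CS_0 = (1/2)(21.6923)(43.3846) = 470.5562, PS_0 = (1/2)(21.6923)(97.6154) = 1058.7515.
New equilibrium: 190 - 2Q = 41 + 4.5Q gives Q_1 = 22.9231, P_1 = 144.1538; CS_1 = 525.4675, PS_1 = 1182.3018.
Change in consumer surplus = 525.4675 - 470.5562 = 54.9112.

54.91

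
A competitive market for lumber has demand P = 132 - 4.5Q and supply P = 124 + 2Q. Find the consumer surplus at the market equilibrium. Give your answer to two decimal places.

Equilibrium: 132 - 4.5Q = 124 + 2Q, so Q* = 1.2308 and P* = 126.4615.
Consumer surplus is the triangle under demand above P*: (1/2)(1.2308)(132 - 126.4615) = (1/2)(1.2308)(5.5385) = 3.4083.

3.41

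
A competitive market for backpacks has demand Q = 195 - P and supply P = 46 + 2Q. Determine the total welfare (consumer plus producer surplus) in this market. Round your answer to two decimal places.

3700.17

Rewriting demand in inverse form: P = 195 - Q.
Setting demand equal to supply, 149 = 3Q, so Q* = 49.6667 and P* = 145.3333.
CS = (1/2)(49.6667)(49.6667) = 1233.3889 and PS = (1/2)(49.6667)(99.3333) = 2466.7778, so total surplus = 3700.1667.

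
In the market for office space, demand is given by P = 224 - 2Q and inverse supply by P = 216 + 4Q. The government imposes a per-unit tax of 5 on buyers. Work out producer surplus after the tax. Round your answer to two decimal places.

Without the tax, 224 - 2Q = 216 + 4Q so Q* = 1.3333 and P* = 221.3333.
A tax on buyers shifts demand down by 5: (224 - 5) - 2Q = 216 + 4Q, so Q_t = 0.5. Buyers pay P_b = 223; sellers receive P_s = P_b - 5 = 218.
Producer surplus is the triangle above supply below P_s: (1/2)(0.5)(218 - 216) = 0.5.

0.50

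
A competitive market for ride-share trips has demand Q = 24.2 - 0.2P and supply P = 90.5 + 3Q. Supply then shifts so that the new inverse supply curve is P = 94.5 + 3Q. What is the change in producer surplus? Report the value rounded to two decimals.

-5.34

Rewriting demand in inverse form: P = 121 - 5Q.
Initial equilibrium: Q_0 = 3.8125, P_0 = 101.9375; CS_0 = (1/2)(3.8125)(19.0625) = 36.3379, PS_0 = (1/2)(3.8125)(11.4375) = 21.8027.
New equilibrium: 121 - 5Q = 94.5 + 3Q gives Q_1 = 3.3125, P_1 = 104.4375; CS_1 = 27.4316, PS_1 = 16.459.
Change in producer surplus = 16.459 - 21.8027 = -5.3438.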